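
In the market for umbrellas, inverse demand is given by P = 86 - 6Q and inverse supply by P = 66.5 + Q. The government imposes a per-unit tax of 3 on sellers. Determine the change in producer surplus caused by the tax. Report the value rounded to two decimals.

-1.10

Pre-tax equilibrium: 86 - 6Q = 66.5 + Q gives Q* = 2.7857, P* = 69.2857.
With the tax, sellers need 3 more per unit: 86 - 6Q = 66.5 + Q + 3, so Q_t = 2.3571. Buyers pay P_b = 71.8571; sellers receive P_s = P_b - 3 = 68.8571.
Producers lose the trapezoid between P_s and P* out to Q_t plus the triangle from Q_t to Q*: change in PS = 2.7781 - 3.8801 = -1.102.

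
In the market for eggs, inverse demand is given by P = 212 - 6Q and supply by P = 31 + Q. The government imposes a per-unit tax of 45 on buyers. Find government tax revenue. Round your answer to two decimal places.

874.29

Pre-tax equilibrium: 212 - 6Q = 31 + Q gives Q* = 25.8571, P* = 56.8571.
A tax on buyers shifts demand down by 45: (212 - 45) - 6Q = 31 + Q, so Q_t = 19.4286. Buyers pay P_b = 95.4286; sellers receive P_s = P_b - 45 = 50.4286.
Revenue is the tax times quantity traded: 45 x 19.4286 = 874.2857.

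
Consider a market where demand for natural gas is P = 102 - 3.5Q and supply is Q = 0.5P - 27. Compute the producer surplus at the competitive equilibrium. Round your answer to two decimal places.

76.17

Rewriting supply in inverse form: P = 54 + 2Q.
Set 102 - 3.5Q = 54 + 2Q, which gives 48 = 5.5Q, so Q* = 8.7273 and P* = 102 - 3.5(8.7273) = 71.4545.
PS is the area between P* and the supply curve from 0 to Q*: (1/2)(8.7273)(17.4545) = 76.1653.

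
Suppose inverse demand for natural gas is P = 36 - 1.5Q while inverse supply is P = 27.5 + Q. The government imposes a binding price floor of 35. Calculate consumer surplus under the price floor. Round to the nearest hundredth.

0.33

Without the control, 36 - 1.5Q = 27.5 + Q so Q* = 3.4 and P* = 30.9.
At P = 35, buyers demand (36 - 35)/1.5 = 0.6667 while sellers would supply more, so the quantity traded is 0.6667 at price 35.
CS is the triangle under demand above 35: (1/2)(0.6667)(36 - 35) = 0.3333.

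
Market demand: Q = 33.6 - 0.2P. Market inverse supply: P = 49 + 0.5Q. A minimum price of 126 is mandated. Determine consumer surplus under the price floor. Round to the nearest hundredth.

176.40

Rewriting demand in inverse form: P = 168 - 5Q.
Free-market equilibrium: 168 - 5Q = 49 + 0.5Q gives Q* = 21.6364, P* = 59.8182.
At P = 126, buyers demand (168 - 126)/5 = 8.4 while sellers would supply more, so the quantity traded is 8.4 at price 126.
CS is the triangle under demand above 126: (1/2)(8.4)(168 - 126) = 176.4.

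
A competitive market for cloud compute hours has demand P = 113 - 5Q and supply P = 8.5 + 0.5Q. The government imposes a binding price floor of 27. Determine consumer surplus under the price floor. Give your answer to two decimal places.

739.60

Without the control, 113 - 5Q = 8.5 + 0.5Q so Q* = 19 and P* = 18.
At the floor price 27, quantity demanded is (113 - 27)/5 = 17.2; demand is the short side, so Q = 17.2 trades at P = 27.
CS is the triangle under demand above 27: (1/2)(17.2)(113 - 27) = 739.6.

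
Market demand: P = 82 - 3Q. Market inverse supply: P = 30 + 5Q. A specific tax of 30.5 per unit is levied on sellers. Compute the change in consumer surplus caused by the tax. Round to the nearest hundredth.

-52.54

Without the tax, 82 - 3Q = 30 + 5Q so Q* = 6.5 and P* = 62.5.
With the tax, sellers need 30.5 more per unit: 82 - 3Q = 30 + 5Q + 30.5, so Q_t = 2.6875. Buyers pay P_b = 73.9375; sellers receive P_s = P_b - 30.5 = 43.4375.
CS falls from (1/2)(6.5)(19.5) = 63.375 to (1/2)(2.6875)(8.0625) = 10.834, a change of -52.541.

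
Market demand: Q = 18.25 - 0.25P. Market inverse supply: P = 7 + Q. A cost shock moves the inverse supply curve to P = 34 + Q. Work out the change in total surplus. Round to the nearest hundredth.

Rewriting demand in inverse form: P = 73 - 4Q.
Initial equilibrium: Q_0 = 13.2, P_0 = 20.2; CS_0 = (1/2)(13.2)(52.8) = 348.48, PS_0 = (1/2)(13.2)(13.2) = 87.12.
New equilibrium: 73 - 4Q = 34 + Q gives Q_1 = 7.8, P_1 = 41.8; CS_1 = 121.68, PS_1 = 30.42.
Change in total surplus = (121.68 + 30.42) - (348.48 + 87.12) = -283.5.

-283.50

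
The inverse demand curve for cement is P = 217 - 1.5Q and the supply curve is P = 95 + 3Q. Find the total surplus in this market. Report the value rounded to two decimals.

Setting demand equal to supply, 122 = 4.5Q, so Q* = 27.1111 and P* = 176.3333.
CS = (1/2)(27.1111)(40.6667) = 551.2593 and PS = (1/2)(27.1111)(81.3333) = 1102.5185, so total surplus = 1653.7778.

1653.78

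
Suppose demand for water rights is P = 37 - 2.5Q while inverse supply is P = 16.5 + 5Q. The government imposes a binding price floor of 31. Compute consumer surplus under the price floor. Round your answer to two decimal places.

Without the control, 37 - 2.5Q = 16.5 + 5Q so Q* = 2.7333 and P* = 30.1667.
At the floor price 31, quantity demanded is (37 - 31)/2.5 = 2.4; demand is the short side, so Q = 2.4 trades at P = 31.
CS is the triangle under demand above 31: (1/2)(2.4)(37 - 31) = 7.2.

7.20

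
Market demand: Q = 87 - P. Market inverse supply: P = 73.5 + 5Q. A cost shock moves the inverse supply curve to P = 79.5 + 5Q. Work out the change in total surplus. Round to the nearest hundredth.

-10.50

Rewriting demand in inverse form: P = 87 - Q.
Initial equilibrium: Q_0 = 2.25, P_0 = 84.75; CS_0 = (1/2)(2.25)(2.25) = 2.5312, PS_0 = (1/2)(2.25)(11.25) = 12.6562.
New equilibrium: 87 - Q = 79.5 + 5Q gives Q_1 = 1.25, P_1 = 85.75; CS_1 = 0.7812, PS_1 = 3.9062.
Change in total surplus = (0.7812 + 3.9062) - (2.5312 + 12.6562) = -10.5.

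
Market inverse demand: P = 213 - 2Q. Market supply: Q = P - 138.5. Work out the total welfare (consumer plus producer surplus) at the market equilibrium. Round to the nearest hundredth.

925.04

Rewriting supply in inverse form: P = 138.5 + Q.
Set 213 - 2Q = 138.5 + Q, which gives 74.5 = 3Q, so Q* = 24.8333 and P* = 213 - 2(24.8333) = 163.3333.
Total surplus is the full triangle between the curves from 0 to Q*: (1/2)(24.8333)(213 - 138.5) = 925.0417.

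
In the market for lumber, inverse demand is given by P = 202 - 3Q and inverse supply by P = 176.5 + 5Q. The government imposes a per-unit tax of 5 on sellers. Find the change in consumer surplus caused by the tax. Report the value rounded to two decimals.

-5.39

Without the tax, 202 - 3Q = 176.5 + 5Q so Q* = 3.1875 and P* = 192.4375.
With the tax, sellers need 5 more per unit: 202 - 3Q = 176.5 + 5Q + 5, so Q_t = 2.5625. Buyers pay P_b = 194.3125; sellers receive P_s = P_b - 5 = 189.3125.
Consumers lose the trapezoid between P* and P_b out to Q_t plus the triangle from Q_t to Q*: change in CS = 9.8496 - 15.2402 = -5.3906.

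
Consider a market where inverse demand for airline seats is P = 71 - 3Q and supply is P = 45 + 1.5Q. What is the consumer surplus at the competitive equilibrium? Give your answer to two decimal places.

50.07

Setting demand equal to supply, 26 = 4.5Q, so Q* = 5.7778 and P* = 53.6667.
Consumer surplus is the triangle under demand above P*: (1/2)(5.7778)(71 - 53.6667) = (1/2)(5.7778)(17.3333) = 50.0741.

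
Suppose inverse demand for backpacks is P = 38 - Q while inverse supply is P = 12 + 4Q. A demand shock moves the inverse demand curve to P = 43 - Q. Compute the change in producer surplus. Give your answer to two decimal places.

Initial equilibrium: Q_0 = 5.2, P_0 = 32.8; CS_0 = (1/2)(5.2)(5.2) = 13.52, PS_0 = (1/2)(5.2)(20.8) = 54.08.
New equilibrium: 43 - Q = 12 + 4Q gives Q_1 = 6.2, P_1 = 36.8; CS_1 = 19.22, PS_1 = 76.88.
Change in producer surplus = 76.88 - 54.08 = 22.8.

22.80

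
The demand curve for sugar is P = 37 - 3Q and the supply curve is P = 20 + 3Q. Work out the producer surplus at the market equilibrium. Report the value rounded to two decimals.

12.04

Equilibrium: 37 - 3Q = 20 + 3Q, so Q* = 2.8333 and P* = 28.5.
PS is the area between P* and the supply curve from 0 to Q*: (1/2)(2.8333)(8.5) = 12.0417.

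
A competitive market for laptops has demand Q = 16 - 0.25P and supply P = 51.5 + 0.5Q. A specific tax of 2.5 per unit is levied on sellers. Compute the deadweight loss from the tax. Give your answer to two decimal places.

0.69

Rewriting demand in inverse form: P = 64 - 4Q.
Pre-tax equilibrium: 64 - 4Q = 51.5 + 0.5Q gives Q* = 2.7778, P* = 52.8889.
A tax on sellers shifts supply up by 2.5: 64 - 4Q = 51.5 + 0.5Q + 2.5, so Q_t = 2.2222. Buyers pay P_b = 55.1111; sellers receive P_s = P_b - 2.5 = 52.6111.
Deadweight loss is the triangle between the curves from Q_t to Q*: (1/2)(2.7778 - 2.2222)(2.5) = 0.6944.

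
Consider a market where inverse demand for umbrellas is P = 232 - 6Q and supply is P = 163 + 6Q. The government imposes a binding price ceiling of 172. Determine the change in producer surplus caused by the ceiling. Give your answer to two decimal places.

-92.44

Without the control, 232 - 6Q = 163 + 6Q so Q* = 5.75 and P* = 197.5.
At P = 172, sellers supply (172 - 163)/6 = 1.5 while buyers want more, so the quantity traded is 1.5 at price 172.
PS goes from (1/2)(5.75)(34.5) = 99.1875 to 6.75 (computed as (172 - 163)(1.5) - (1/2)(6)(1.5)^2), a change of -92.4375.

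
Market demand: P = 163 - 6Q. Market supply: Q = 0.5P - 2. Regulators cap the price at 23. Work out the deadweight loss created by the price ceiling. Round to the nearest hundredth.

Rewriting supply in inverse form: P = 4 + 2Q.
Free-market equilibrium: 163 - 6Q = 4 + 2Q gives Q* = 19.875, P* = 43.75.
At P = 23, sellers supply (23 - 4)/2 = 9.5 while buyers want more, so the quantity traded is 9.5 at price 23.
At Q = 9.5 the demand price is 106 and the supply price is 23. Deadweight loss is the triangle between the curves from 9.5 to 19.875: (1/2)(106 - 23)(19.875 - 9.5) = 430.5625.

430.56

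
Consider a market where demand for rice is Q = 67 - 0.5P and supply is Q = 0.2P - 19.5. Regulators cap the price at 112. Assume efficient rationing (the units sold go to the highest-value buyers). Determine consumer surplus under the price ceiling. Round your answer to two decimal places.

55.39

Rewriting demand in inverse form: P = 134 - 2Q.
Rewriting supply in inverse form: P = 97.5 + 5Q.
Without the control, 134 - 2Q = 97.5 + 5Q so Q* = 5.2143 and P* = 123.5714.
At P = 112, sellers supply (112 - 97.5)/5 = 2.9 while buyers want more, so the quantity traded is 2.9 at price 112.
The demand price at Q = 2.9 is 128.2. CS is the trapezoid between demand and 112 over [0, 2.9]: (1/2)[(134 - 112) + (128.2 - 112)](2.9) = 55.39.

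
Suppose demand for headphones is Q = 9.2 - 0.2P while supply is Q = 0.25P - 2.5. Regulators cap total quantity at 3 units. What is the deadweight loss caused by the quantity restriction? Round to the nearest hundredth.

4.50

Rewriting demand in inverse form: P = 46 - 5Q.
Rewriting supply in inverse form: P = 10 + 4Q.
Without the quota, 46 - 5Q = 10 + 4Q gives Q* = 4.
At Q = 3 the demand price is 46 - 5(3) = 31 and the supply price is 10 + 4(3) = 22.
Deadweight loss is the triangle between the curves from 3 to 4: (1/2)(31 - 22)(4 - 3) = 4.5.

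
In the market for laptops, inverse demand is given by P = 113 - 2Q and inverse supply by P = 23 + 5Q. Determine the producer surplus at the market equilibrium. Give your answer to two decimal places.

Setting demand equal to supply, 90 = 7Q, so Q* = 12.8571 and P* = 87.2857.
The supply curve's price intercept is 23, so PS = (1/2)(Q*)(P* - 23) = (1/2)(12.8571)(64.2857) = 413.2653.

413.27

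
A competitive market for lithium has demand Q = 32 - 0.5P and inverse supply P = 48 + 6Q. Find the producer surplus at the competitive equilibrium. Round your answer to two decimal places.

Rewriting demand in inverse form: P = 64 - 2Q.
Equilibrium: 64 - 2Q = 48 + 6Q, so Q* = 2 and P* = 60.
The supply curve's price intercept is 48, so PS = (1/2)(Q*)(P* - 48) = (1/2)(2)(12) = 12.

12.00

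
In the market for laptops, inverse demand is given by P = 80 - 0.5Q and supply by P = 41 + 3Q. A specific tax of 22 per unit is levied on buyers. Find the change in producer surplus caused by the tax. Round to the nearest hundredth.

-150.86

Without the tax, 80 - 0.5Q = 41 + 3Q so Q* = 11.1429 and P* = 74.4286.
A tax on buyers shifts demand down by 22: (80 - 22) - 0.5Q = 41 + 3Q, so Q_t = 4.8571. Buyers pay P_b = 77.5714; sellers receive P_s = P_b - 22 = 55.5714.
PS falls from (1/2)(11.1429)(33.4286) = 186.2449 to (1/2)(4.8571)(14.5714) = 35.3878, a change of -150.8571.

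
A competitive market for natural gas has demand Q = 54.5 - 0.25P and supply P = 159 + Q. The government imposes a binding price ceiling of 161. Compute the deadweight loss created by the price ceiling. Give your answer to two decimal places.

Rewriting demand in inverse form: P = 218 - 4Q.
Without the control, 218 - 4Q = 159 + Q so Q* = 11.8 and P* = 170.8.
At P = 161, sellers supply (161 - 159)/1 = 2 while buyers want more, so the quantity traded is 2 at price 161.
At Q = 2 the demand price is 210 and the supply price is 161. Deadweight loss is the triangle between the curves from 2 to 11.8: (1/2)(210 - 161)(11.8 - 2) = 240.1.

240.10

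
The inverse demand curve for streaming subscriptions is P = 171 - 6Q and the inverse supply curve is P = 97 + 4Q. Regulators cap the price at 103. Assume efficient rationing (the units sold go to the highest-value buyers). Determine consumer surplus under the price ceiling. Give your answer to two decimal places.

95.25

Free-market equilibrium: 171 - 6Q = 97 + 4Q gives Q* = 7.4, P* = 126.6.
At P = 103, sellers supply (103 - 97)/4 = 1.5 while buyers want more, so the quantity traded is 1.5 at price 103.
The demand price at Q = 1.5 is 162. CS is the trapezoid between demand and 103 over [0, 1.5]: (1/2)[(171 - 103) + (162 - 103)](1.5) = 95.25.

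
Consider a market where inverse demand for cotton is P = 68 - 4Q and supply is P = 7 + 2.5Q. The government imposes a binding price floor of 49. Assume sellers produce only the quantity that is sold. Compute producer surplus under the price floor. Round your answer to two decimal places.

171.30

Without the control, 68 - 4Q = 7 + 2.5Q so Q* = 9.3846 and P* = 30.4615.
At P = 49, buyers demand (68 - 49)/4 = 4.75 while sellers would supply more, so the quantity traded is 4.75 at price 49.
The supply price at Q = 4.75 is 18.875. PS is the trapezoid between 49 and supply over [0, 4.75]: (1/2)[(49 - 7) + (49 - 18.875)](4.75) = 171.2969.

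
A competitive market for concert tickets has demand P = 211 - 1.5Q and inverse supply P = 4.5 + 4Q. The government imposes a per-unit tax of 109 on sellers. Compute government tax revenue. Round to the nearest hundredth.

Pre-tax equilibrium: 211 - 1.5Q = 4.5 + 4Q gives Q* = 37.5455, P* = 154.6818.
A tax on sellers shifts supply up by 109: 211 - 1.5Q = 4.5 + 4Q + 109, so Q_t = 17.7273. Buyers pay P_b = 184.4091; sellers receive P_s = P_b - 109 = 75.4091.
Revenue is the tax times quantity traded: 109 x 17.7273 = 1932.2727.

1932.27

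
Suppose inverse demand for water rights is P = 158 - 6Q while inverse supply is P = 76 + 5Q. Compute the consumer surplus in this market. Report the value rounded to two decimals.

166.71

Setting demand equal to supply, 82 = 11Q, so Q* = 7.4545 and P* = 113.2727.
Consumer surplus is the triangle under demand above P*: (1/2)(7.4545)(158 - 113.2727) = (1/2)(7.4545)(44.7273) = 166.7107.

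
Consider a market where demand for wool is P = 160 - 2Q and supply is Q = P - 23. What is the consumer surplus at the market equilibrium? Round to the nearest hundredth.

Rewriting supply in inverse form: P = 23 + Q.
Set 160 - 2Q = 23 + Q, which gives 137 = 3Q, so Q* = 45.6667 and P* = 160 - 2(45.6667) = 68.6667.
The demand choke price is 160, so CS = (1/2)(Q*)(160 - P*) = (1/2)(45.6667)(91.3333) = 2085.4444.

2085.44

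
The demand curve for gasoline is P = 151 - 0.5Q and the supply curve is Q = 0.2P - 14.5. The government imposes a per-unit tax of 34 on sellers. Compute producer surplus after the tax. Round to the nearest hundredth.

163.66

Rewriting supply in inverse form: P = 72.5 + 5Q.
Pre-tax equilibrium: 151 - 0.5Q = 72.5 + 5Q gives Q* = 14.2727, P* = 143.8636.
With the tax, sellers need 34 more per unit: 151 - 0.5Q = 72.5 + 5Q + 34, so Q_t = 8.0909. Buyers pay P_b = 146.9545; sellers receive P_s = P_b - 34 = 112.9545.
Producer surplus is the triangle above supply below P_s: (1/2)(8.0909)(112.9545 - 72.5) = 163.657.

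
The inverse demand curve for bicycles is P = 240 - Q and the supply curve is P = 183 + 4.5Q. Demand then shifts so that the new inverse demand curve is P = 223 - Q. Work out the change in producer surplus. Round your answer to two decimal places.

Initial equilibrium: Q_0 = 10.3636, P_0 = 229.6364; CS_0 = (1/2)(10.3636)(10.3636) = 53.7025, PS_0 = (1/2)(10.3636)(46.6364) = 241.6612.
New equilibrium: 223 - Q = 183 + 4.5Q gives Q_1 = 7.2727, P_1 = 215.7273; CS_1 = 26.4463, PS_1 = 119.0083.
Change in producer surplus = 119.0083 - 241.6612 = -122.6529.

-122.65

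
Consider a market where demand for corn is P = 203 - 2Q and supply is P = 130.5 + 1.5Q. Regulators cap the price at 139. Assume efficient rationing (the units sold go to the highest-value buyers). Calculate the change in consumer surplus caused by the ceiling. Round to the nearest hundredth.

Without the control, 203 - 2Q = 130.5 + 1.5Q so Q* = 20.7143 and P* = 161.5714.
At P = 139, sellers supply (139 - 130.5)/1.5 = 5.6667 while buyers want more, so the quantity traded is 5.6667 at price 139.
CS goes from (1/2)(20.7143)(41.4286) = 429.0816 to 330.5556 (computed as (203 - 139)(5.6667) - (1/2)(2)(5.6667)^2), a change of -98.5261.

-98.53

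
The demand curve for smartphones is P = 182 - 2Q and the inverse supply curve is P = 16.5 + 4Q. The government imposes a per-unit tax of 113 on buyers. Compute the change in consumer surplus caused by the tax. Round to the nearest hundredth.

Pre-tax equilibrium: 182 - 2Q = 16.5 + 4Q gives Q* = 27.5833, P* = 126.8333.
With the tax, buyers' net willingness to pay falls by 113: (182 - 113) - 2Q = 16.5 + 4Q, so Q_t = 8.75. Buyers pay P_b = 164.5; sellers receive P_s = P_b - 113 = 51.5.
CS falls from (1/2)(27.5833)(55.1667) = 760.8403 to (1/2)(8.75)(17.5) = 76.5625, a change of -684.2778.

-684.28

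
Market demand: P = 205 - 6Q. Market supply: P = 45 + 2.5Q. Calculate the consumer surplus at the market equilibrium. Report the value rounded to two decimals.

Setting demand equal to supply, 160 = 8.5Q, so Q* = 18.8235 and P* = 92.0588.
The demand choke price is 205, so CS = (1/2)(Q*)(205 - P*) = (1/2)(18.8235)(112.9412) = 1062.9758.

1062.98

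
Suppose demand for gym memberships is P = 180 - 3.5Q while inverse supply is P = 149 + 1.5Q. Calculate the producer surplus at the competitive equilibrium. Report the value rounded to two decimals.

Setting demand equal to supply, 31 = 5Q, so Q* = 6.2 and P* = 158.3.
The supply curve's price intercept is 149, so PS = (1/2)(Q*)(P* - 149) = (1/2)(6.2)(9.3) = 28.83.

28.83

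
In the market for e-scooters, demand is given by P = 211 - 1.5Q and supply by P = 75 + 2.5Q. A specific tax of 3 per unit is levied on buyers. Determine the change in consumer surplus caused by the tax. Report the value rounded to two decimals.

-37.83

Without the tax, 211 - 1.5Q = 75 + 2.5Q so Q* = 34 and P* = 160.
A tax on buyers shifts demand down by 3: (211 - 3) - 1.5Q = 75 + 2.5Q, so Q_t = 33.25. Buyers pay P_b = 161.125; sellers receive P_s = P_b - 3 = 158.125.
Consumers lose the trapezoid between P* and P_b out to Q_t plus the triangle from Q_t to Q*: change in CS = 829.1719 - 867 = -37.8281.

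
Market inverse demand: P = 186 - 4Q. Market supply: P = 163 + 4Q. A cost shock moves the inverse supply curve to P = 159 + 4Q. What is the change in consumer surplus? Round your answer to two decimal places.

6.25

Initial equilibrium: Q_0 = 2.875, P_0 = 174.5; CS_0 = (1/2)(2.875)(11.5) = 16.5312, PS_0 = (1/2)(2.875)(11.5) = 16.5312.
New equilibrium: 186 - 4Q = 159 + 4Q gives Q_1 = 3.375, P_1 = 172.5; CS_1 = 22.7812, PS_1 = 22.7812.
Change in consumer surplus = 22.7812 - 16.5312 = 6.25.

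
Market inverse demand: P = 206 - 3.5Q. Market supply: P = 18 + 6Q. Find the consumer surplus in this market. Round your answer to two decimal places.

685.34

Set 206 - 3.5Q = 18 + 6Q, which gives 188 = 9.5Q, so Q* = 19.7895 and P* = 206 - 3.5(19.7895) = 136.7368.
The demand choke price is 206, so CS = (1/2)(Q*)(206 - P*) = (1/2)(19.7895)(69.2632) = 685.3407.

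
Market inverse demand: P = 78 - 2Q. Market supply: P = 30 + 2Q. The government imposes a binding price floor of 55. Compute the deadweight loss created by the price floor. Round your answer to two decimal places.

Free-market equilibrium: 78 - 2Q = 30 + 2Q gives Q* = 12, P* = 54.
At the floor price 55, quantity demanded is (78 - 55)/2 = 11.5; demand is the short side, so Q = 11.5 trades at P = 55.
The lost-trades triangle has base Q* - 11.5 = 0.5 and height equal to the gap between the curves at Q = 11.5, which is 55 - 53 = 2. DWL = (1/2)(0.5)(2) = 0.5.

0.50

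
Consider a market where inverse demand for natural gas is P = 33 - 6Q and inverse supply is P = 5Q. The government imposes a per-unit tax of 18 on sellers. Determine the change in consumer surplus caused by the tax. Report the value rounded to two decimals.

Pre-tax equilibrium: 33 - 6Q = 5Q gives Q* = 3, P* = 15.
A tax on sellers shifts supply up by 18: 33 - 6Q = 5Q + 18, so Q_t = 1.3636. Buyers pay P_b = 24.8182; sellers receive P_s = P_b - 18 = 6.8182.
CS falls from (1/2)(3)(18) = 27 to (1/2)(1.3636)(8.1818) = 5.5785, a change of -21.4215.

-21.42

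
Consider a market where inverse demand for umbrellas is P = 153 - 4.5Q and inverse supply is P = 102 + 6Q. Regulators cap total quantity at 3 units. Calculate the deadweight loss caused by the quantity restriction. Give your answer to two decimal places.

Unrestricted equilibrium: Q* = (153 - 102)/(4.5 + 6) = 4.8571.
At Q = 3 the demand price is 153 - 4.5(3) = 139.5 and the supply price is 102 + 6(3) = 120.
DWL = (1/2)(gap between curves at 3) x (Q* - 3) = (1/2)(19.5)(1.8571) = 18.1071.

18.11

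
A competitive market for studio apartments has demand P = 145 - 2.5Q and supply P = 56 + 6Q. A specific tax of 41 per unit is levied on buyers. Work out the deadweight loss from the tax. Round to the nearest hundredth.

98.88

Without the tax, 145 - 2.5Q = 56 + 6Q so Q* = 10.4706 and P* = 118.8235.
With the tax, buyers' net willingness to pay falls by 41: (145 - 41) - 2.5Q = 56 + 6Q, so Q_t = 5.6471. Buyers pay P_b = 130.8824; sellers receive P_s = P_b - 41 = 89.8824.
The welfare triangle lost has base Q* - Q_t = 4.8235 and height t = 41, so DWL = (1/2)(4.8235)(41) = 98.8824.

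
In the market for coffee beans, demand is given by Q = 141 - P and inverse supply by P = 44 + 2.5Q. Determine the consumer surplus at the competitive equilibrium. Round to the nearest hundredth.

384.04

Rewriting demand in inverse form: P = 141 - Q.
Setting demand equal to supply, 97 = 3.5Q, so Q* = 27.7143 and P* = 113.2857.
Consumer surplus is the triangle under demand above P*: (1/2)(27.7143)(141 - 113.2857) = (1/2)(27.7143)(27.7143) = 384.0408.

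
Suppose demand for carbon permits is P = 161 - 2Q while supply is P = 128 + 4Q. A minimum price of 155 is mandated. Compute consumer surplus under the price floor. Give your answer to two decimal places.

Free-market equilibrium: 161 - 2Q = 128 + 4Q gives Q* = 5.5, P* = 150.
At P = 155, buyers demand (161 - 155)/2 = 3 while sellers would supply more, so the quantity traded is 3 at price 155.
CS is the triangle under demand above 155: (1/2)(3)(161 - 155) = 9.

9.00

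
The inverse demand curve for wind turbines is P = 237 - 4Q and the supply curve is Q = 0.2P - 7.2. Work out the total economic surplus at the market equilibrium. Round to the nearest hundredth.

Rewriting supply in inverse form: P = 36 + 5Q.
Set 237 - 4Q = 36 + 5Q, which gives 201 = 9Q, so Q* = 22.3333 and P* = 237 - 4(22.3333) = 147.6667.
CS = (1/2)(22.3333)(89.3333) = 997.5556 and PS = (1/2)(22.3333)(111.6667) = 1246.9444, so total surplus = 2244.5.

2244.50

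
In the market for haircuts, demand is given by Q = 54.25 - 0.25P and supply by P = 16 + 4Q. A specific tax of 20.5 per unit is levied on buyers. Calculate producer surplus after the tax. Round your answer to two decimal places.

Rewriting demand in inverse form: P = 217 - 4Q.
Pre-tax equilibrium: 217 - 4Q = 16 + 4Q gives Q* = 25.125, P* = 116.5.
A tax on buyers shifts demand down by 20.5: (217 - 20.5) - 4Q = 16 + 4Q, so Q_t = 22.5625. Buyers pay P_b = 126.75; sellers receive P_s = P_b - 20.5 = 106.25.
PS = (1/2)(Q_t)(P_s - 16) = (1/2)(22.5625)(90.25) = 1018.1328.

1018.13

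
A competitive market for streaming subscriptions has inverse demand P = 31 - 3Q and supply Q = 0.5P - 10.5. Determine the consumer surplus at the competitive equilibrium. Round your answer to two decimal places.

6.00

Rewriting supply in inverse form: P = 21 + 2Q.
Set 31 - 3Q = 21 + 2Q, which gives 10 = 5Q, so Q* = 2 and P* = 31 - 3(2) = 25.
CS is the area between the demand curve and P* from 0 to Q*: (1/2)(2)(6) = 6.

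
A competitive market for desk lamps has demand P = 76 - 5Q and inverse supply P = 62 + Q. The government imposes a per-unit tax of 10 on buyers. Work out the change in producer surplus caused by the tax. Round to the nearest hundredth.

Without the tax, 76 - 5Q = 62 + Q so Q* = 2.3333 and P* = 64.3333.
With the tax, buyers' net willingness to pay falls by 10: (76 - 10) - 5Q = 62 + Q, so Q_t = 0.6667. Buyers pay P_b = 72.6667; sellers receive P_s = P_b - 10 = 62.6667.
Producers lose the trapezoid between P_s and P* out to Q_t plus the triangle from Q_t to Q*: change in PS = 0.2222 - 2.7222 = -2.5.

-2.50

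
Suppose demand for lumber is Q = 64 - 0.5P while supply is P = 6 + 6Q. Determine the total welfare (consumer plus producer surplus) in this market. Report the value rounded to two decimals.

930.25

Rewriting demand in inverse form: P = 128 - 2Q.
Equilibrium: 128 - 2Q = 6 + 6Q, so Q* = 15.25 and P* = 97.5.
CS = (1/2)(15.25)(30.5) = 232.5625 and PS = (1/2)(15.25)(91.5) = 697.6875, so total surplus = 930.25.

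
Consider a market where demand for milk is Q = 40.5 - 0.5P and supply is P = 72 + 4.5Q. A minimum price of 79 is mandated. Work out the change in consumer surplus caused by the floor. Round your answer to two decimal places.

Rewriting demand in inverse form: P = 81 - 2Q.
Without the control, 81 - 2Q = 72 + 4.5Q so Q* = 1.3846 and P* = 78.2308.
At P = 79, buyers demand (81 - 79)/2 = 1 while sellers would supply more, so the quantity traded is 1 at price 79.
CS goes from (1/2)(1.3846)(2.7692) = 1.9172 to 1 (computed as (81 - 79)(1) - (1/2)(2)(1)^2), a change of -0.9172.

-0.92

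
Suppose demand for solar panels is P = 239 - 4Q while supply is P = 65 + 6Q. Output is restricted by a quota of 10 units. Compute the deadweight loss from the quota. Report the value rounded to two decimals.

273.80

Unrestricted equilibrium: Q* = (239 - 65)/(4 + 6) = 17.4.
At Q = 10 the demand price is 239 - 4(10) = 199 and the supply price is 65 + 6(10) = 125.
DWL = (1/2)(gap between curves at 10) x (Q* - 10) = (1/2)(74)(7.4) = 273.8.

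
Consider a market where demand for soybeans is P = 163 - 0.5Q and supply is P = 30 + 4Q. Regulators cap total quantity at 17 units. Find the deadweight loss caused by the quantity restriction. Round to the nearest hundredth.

354.69

Without the quota, 163 - 0.5Q = 30 + 4Q gives Q* = 29.5556.
At Q = 17 the demand price is 163 - 0.5(17) = 154.5 and the supply price is 30 + 4(17) = 98.
DWL = (1/2)(gap between curves at 17) x (Q* - 17) = (1/2)(56.5)(12.5556) = 354.6944.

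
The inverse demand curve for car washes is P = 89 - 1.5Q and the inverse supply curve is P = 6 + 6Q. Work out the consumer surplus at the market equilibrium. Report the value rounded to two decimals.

Set 89 - 1.5Q = 6 + 6Q, which gives 83 = 7.5Q, so Q* = 11.0667 and P* = 89 - 1.5(11.0667) = 72.4.
The demand choke price is 89, so CS = (1/2)(Q*)(89 - P*) = (1/2)(11.0667)(16.6) = 91.8533.

91.85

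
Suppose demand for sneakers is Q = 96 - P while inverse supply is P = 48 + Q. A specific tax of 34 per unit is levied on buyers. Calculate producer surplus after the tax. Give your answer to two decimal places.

24.50

Rewriting demand in inverse form: P = 96 - Q.
Pre-tax equilibrium: 96 - Q = 48 + Q gives Q* = 24, P* = 72.
A tax on buyers shifts demand down by 34: (96 - 34) - Q = 48 + Q, so Q_t = 7. Buyers pay P_b = 89; sellers receive P_s = P_b - 34 = 55.
Producer surplus is the triangle above supply below P_s: (1/2)(7)(55 - 48) = 24.5.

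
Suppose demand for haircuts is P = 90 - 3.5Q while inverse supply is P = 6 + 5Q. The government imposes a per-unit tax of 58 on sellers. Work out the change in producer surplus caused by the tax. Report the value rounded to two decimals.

Pre-tax equilibrium: 90 - 3.5Q = 6 + 5Q gives Q* = 9.8824, P* = 55.4118.
A tax on sellers shifts supply up by 58: 90 - 3.5Q = 6 + 5Q + 58, so Q_t = 3.0588. Buyers pay P_b = 79.2941; sellers receive P_s = P_b - 58 = 21.2941.
PS falls from (1/2)(9.8824)(49.4118) = 244.1522 to (1/2)(3.0588)(15.2941) = 23.391, a change of -220.7612.

-220.76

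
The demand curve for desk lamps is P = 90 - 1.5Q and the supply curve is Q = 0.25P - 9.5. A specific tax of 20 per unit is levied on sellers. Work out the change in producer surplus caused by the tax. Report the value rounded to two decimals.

Rewriting supply in inverse form: P = 38 + 4Q.
Pre-tax equilibrium: 90 - 1.5Q = 38 + 4Q gives Q* = 9.4545, P* = 75.8182.
A tax on sellers shifts supply up by 20: 90 - 1.5Q = 38 + 4Q + 20, so Q_t = 5.8182. Buyers pay P_b = 81.2727; sellers receive P_s = P_b - 20 = 61.2727.
Producers lose the trapezoid between P_s and P* out to Q_t plus the triangle from Q_t to Q*: change in PS = 67.7025 - 178.7769 = -111.0744.

-111.07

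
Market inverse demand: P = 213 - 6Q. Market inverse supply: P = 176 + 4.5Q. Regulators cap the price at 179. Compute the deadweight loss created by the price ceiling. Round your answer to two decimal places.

Without the control, 213 - 6Q = 176 + 4.5Q so Q* = 3.5238 and P* = 191.8571.
At P = 179, sellers supply (179 - 176)/4.5 = 0.6667 while buyers want more, so the quantity traded is 0.6667 at price 179.
At Q = 0.6667 the demand price is 209 and the supply price is 179. Deadweight loss is the triangle between the curves from 0.6667 to 3.5238: (1/2)(209 - 179)(3.5238 - 0.6667) = 42.8571.

42.86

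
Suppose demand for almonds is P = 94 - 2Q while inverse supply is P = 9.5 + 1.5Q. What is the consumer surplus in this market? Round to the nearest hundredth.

Setting demand equal to supply, 84.5 = 3.5Q, so Q* = 24.1429 and P* = 45.7143.
Consumer surplus is the triangle under demand above P*: (1/2)(24.1429)(94 - 45.7143) = (1/2)(24.1429)(48.2857) = 582.8776.

582.88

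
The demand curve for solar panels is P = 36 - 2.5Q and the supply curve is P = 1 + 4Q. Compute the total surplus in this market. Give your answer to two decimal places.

94.23

Setting demand equal to supply, 35 = 6.5Q, so Q* = 5.3846 and P* = 22.5385.
CS = (1/2)(5.3846)(13.4615) = 36.2426 and PS = (1/2)(5.3846)(21.5385) = 57.9882, so total surplus = 94.2308.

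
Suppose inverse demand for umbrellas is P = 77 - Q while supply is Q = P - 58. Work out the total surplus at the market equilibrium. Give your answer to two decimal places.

90.25

Rewriting supply in inverse form: P = 58 + Q.
Set 77 - Q = 58 + Q, which gives 19 = 2Q, so Q* = 9.5 and P* = 77 - (9.5) = 67.5.
CS = (1/2)(9.5)(9.5) = 45.125 and PS = (1/2)(9.5)(9.5) = 45.125, so total surplus = 90.25.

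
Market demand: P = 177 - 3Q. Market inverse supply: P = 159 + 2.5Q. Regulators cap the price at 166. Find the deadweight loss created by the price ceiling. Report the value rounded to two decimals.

0.61

Free-market equilibrium: 177 - 3Q = 159 + 2.5Q gives Q* = 3.2727, P* = 167.1818.
At the ceiling price 166, quantity supplied is (166 - 159)/2.5 = 2.8; supply is the short side, so Q = 2.8 trades at P = 166.
The lost-trades triangle has base Q* - 2.8 = 0.4727 and height equal to the gap between the curves at Q = 2.8, which is 168.6 - 166 = 2.6. DWL = (1/2)(0.4727)(2.6) = 0.6145.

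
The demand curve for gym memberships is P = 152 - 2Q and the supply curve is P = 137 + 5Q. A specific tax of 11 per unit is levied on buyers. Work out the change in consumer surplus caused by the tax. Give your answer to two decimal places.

Without the tax, 152 - 2Q = 137 + 5Q so Q* = 2.1429 and P* = 147.7143.
With the tax, buyers' net willingness to pay falls by 11: (152 - 11) - 2Q = 137 + 5Q, so Q_t = 0.5714. Buyers pay P_b = 150.8571; sellers receive P_s = P_b - 11 = 139.8571.
Consumers lose the trapezoid between P* and P_b out to Q_t plus the triangle from Q_t to Q*: change in CS = 0.3265 - 4.5918 = -4.2653.

-4.27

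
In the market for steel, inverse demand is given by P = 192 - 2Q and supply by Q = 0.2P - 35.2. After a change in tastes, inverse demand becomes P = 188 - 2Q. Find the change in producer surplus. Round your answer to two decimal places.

Rewriting supply in inverse form: P = 176 + 5Q.
Initial equilibrium: Q_0 = 2.2857, P_0 = 187.4286; CS_0 = (1/2)(2.2857)(4.5714) = 5.2245, PS_0 = (1/2)(2.2857)(11.4286) = 13.0612.
New equilibrium: 188 - 2Q = 176 + 5Q gives Q_1 = 1.7143, P_1 = 184.5714; CS_1 = 2.9388, PS_1 = 7.3469.
Change in producer surplus = 7.3469 - 13.0612 = -5.7143.

-5.71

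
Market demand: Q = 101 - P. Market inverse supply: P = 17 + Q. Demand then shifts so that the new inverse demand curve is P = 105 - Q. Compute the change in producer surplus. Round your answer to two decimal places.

86.00

Rewriting demand in inverse form: P = 101 - Q.
Initial equilibrium: Q_0 = 42, P_0 = 59; CS_0 = (1/2)(42)(42) = 882, PS_0 = (1/2)(42)(42) = 882.
New equilibrium: 105 - Q = 17 + Q gives Q_1 = 44, P_1 = 61; CS_1 = 968, PS_1 = 968.
Change in producer surplus = 968 - 882 = 86.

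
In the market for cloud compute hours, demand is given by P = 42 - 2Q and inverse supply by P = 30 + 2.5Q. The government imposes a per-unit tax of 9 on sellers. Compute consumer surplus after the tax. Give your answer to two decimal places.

Pre-tax equilibrium: 42 - 2Q = 30 + 2.5Q gives Q* = 2.6667, P* = 36.6667.
With the tax, sellers need 9 more per unit: 42 - 2Q = 30 + 2.5Q + 9, so Q_t = 0.6667. Buyers pay P_b = 40.6667; sellers receive P_s = P_b - 9 = 31.6667.
CS = (1/2)(Q_t)(42 - P_b) = (1/2)(0.6667)(1.3333) = 0.4444.

0.44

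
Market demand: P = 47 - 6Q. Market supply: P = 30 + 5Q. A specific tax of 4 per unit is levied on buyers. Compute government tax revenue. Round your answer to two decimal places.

Pre-tax equilibrium: 47 - 6Q = 30 + 5Q gives Q* = 1.5455, P* = 37.7273.
A tax on buyers shifts demand down by 4: (47 - 4) - 6Q = 30 + 5Q, so Q_t = 1.1818. Buyers pay P_b = 39.9091; sellers receive P_s = P_b - 4 = 35.9091.
Tax revenue = t x Q_t = 4 x 1.1818 = 4.7273.

4.73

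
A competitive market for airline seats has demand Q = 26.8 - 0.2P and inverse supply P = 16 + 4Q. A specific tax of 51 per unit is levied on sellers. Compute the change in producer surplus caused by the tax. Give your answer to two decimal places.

Rewriting demand in inverse form: P = 134 - 5Q.
Pre-tax equilibrium: 134 - 5Q = 16 + 4Q gives Q* = 13.1111, P* = 68.4444.
With the tax, sellers need 51 more per unit: 134 - 5Q = 16 + 4Q + 51, so Q_t = 7.4444. Buyers pay P_b = 96.7778; sellers receive P_s = P_b - 51 = 45.7778.
PS falls from (1/2)(13.1111)(52.4444) = 343.8025 to (1/2)(7.4444)(29.7778) = 110.8395, a change of -232.963.

-232.96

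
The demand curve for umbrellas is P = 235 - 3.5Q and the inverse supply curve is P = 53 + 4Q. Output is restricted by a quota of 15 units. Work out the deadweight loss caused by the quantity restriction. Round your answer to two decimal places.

Without the quota, 235 - 3.5Q = 53 + 4Q gives Q* = 24.2667.
At Q = 15 the demand price is 235 - 3.5(15) = 182.5 and the supply price is 53 + 4(15) = 113.
Deadweight loss is the triangle between the curves from 15 to 24.2667: (1/2)(182.5 - 113)(24.2667 - 15) = 322.0167.

322.02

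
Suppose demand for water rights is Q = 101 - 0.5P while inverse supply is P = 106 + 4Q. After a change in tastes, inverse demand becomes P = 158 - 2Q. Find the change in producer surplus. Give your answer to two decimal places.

Rewriting demand in inverse form: P = 202 - 2Q.
Initial equilibrium: Q_0 = 16, P_0 = 170; CS_0 = (1/2)(16)(32) = 256, PS_0 = (1/2)(16)(64) = 512.
New equilibrium: 158 - 2Q = 106 + 4Q gives Q_1 = 8.6667, P_1 = 140.6667; CS_1 = 75.1111, PS_1 = 150.2222.
Change in producer surplus = 150.2222 - 512 = -361.7778.

-361.78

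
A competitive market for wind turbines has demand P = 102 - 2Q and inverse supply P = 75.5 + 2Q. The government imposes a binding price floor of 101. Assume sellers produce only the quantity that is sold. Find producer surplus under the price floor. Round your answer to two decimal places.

12.50

Without the control, 102 - 2Q = 75.5 + 2Q so Q* = 6.625 and P* = 88.75.
At P = 101, buyers demand (102 - 101)/2 = 0.5 while sellers would supply more, so the quantity traded is 0.5 at price 101.
The supply price at Q = 0.5 is 76.5. PS is the trapezoid between 101 and supply over [0, 0.5]: (1/2)[(101 - 75.5) + (101 - 76.5)](0.5) = 12.5.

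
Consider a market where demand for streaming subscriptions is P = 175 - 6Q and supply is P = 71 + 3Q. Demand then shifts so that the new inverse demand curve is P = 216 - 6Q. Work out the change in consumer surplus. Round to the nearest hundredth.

378.11

Initial equilibrium: Q_0 = 11.5556, P_0 = 105.6667; CS_0 = (1/2)(11.5556)(69.3333) = 400.5926, PS_0 = (1/2)(11.5556)(34.6667) = 200.2963.
New equilibrium: 216 - 6Q = 71 + 3Q gives Q_1 = 16.1111, P_1 = 119.3333; CS_1 = 778.7037, PS_1 = 389.3519.
Change in consumer surplus = 778.7037 - 400.5926 = 378.1111.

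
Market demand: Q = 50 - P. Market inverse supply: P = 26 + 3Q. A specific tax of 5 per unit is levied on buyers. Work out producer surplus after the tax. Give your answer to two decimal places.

33.84

Rewriting demand in inverse form: P = 50 - Q.
Pre-tax equilibrium: 50 - Q = 26 + 3Q gives Q* = 6, P* = 44.
With the tax, buyers' net willingness to pay falls by 5: (50 - 5) - Q = 26 + 3Q, so Q_t = 4.75. Buyers pay P_b = 45.25; sellers receive P_s = P_b - 5 = 40.25.
PS = (1/2)(Q_t)(P_s - 26) = (1/2)(4.75)(14.25) = 33.8438.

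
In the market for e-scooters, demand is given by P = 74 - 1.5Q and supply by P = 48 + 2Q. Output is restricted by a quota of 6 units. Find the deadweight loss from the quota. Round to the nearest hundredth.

3.57

Without the quota, 74 - 1.5Q = 48 + 2Q gives Q* = 7.4286.
At Q = 6 the demand price is 74 - 1.5(6) = 65 and the supply price is 48 + 2(6) = 60.
DWL = (1/2)(gap between curves at 6) x (Q* - 6) = (1/2)(5)(1.4286) = 3.5714.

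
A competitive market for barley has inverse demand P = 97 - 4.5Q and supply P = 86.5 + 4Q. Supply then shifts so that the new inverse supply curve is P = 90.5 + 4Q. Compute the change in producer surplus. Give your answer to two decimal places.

Initial equilibrium: Q_0 = 1.2353, P_0 = 91.4412; CS_0 = (1/2)(1.2353)(5.5588) = 3.4334, PS_0 = (1/2)(1.2353)(4.9412) = 3.0519.
New equilibrium: 97 - 4.5Q = 90.5 + 4Q gives Q_1 = 0.7647, P_1 = 93.5588; CS_1 = 1.3157, PS_1 = 1.1696.
Change in producer surplus = 1.1696 - 3.0519 = -1.8824.

-1.88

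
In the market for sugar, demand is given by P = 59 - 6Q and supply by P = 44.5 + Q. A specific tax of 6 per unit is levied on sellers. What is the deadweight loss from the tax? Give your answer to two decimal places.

Pre-tax equilibrium: 59 - 6Q = 44.5 + Q gives Q* = 2.0714, P* = 46.5714.
With the tax, sellers need 6 more per unit: 59 - 6Q = 44.5 + Q + 6, so Q_t = 1.2143. Buyers pay P_b = 51.7143; sellers receive P_s = P_b - 6 = 45.7143.
Deadweight loss is the triangle between the curves from Q_t to Q*: (1/2)(2.0714 - 1.2143)(6) = 2.5714.

2.57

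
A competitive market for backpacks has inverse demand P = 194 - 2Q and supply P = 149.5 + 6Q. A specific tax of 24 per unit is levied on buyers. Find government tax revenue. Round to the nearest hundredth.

Pre-tax equilibrium: 194 - 2Q = 149.5 + 6Q gives Q* = 5.5625, P* = 182.875.
With the tax, buyers' net willingness to pay falls by 24: (194 - 24) - 2Q = 149.5 + 6Q, so Q_t = 2.5625. Buyers pay P_b = 188.875; sellers receive P_s = P_b - 24 = 164.875.
Tax revenue = t x Q_t = 24 x 2.5625 = 61.5.

61.50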